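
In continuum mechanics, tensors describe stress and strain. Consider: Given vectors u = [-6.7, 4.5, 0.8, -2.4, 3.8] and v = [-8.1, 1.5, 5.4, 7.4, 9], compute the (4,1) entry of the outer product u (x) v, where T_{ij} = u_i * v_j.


The outer product entry T_{ij} = u_i * v_j.
We need i=4, j=1.
u_4 = -2.4, v_1 = -8.1
T_{4,1} = -2.4 * -8.1 = 19.44

19.44


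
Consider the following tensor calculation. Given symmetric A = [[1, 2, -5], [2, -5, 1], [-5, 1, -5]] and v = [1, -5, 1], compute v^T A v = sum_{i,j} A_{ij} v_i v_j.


First compute Av:
(Av)_1 = 1*1 + 2*-5 + -5*1 = -14
(Av)_2 = 2*1 + -5*-5 + 1*1 = 28
(Av)_3 = -5*1 + 1*-5 + -5*1 = -15
Av = [-14, 28, -15]
Then v^T (Av) = 1*-14 + -5*28 + 1*-15
= -14 + -140 + -15 = -169

-169


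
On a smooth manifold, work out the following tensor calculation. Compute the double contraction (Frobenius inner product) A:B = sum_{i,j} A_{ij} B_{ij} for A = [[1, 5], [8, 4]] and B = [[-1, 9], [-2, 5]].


A:B = sum over all i,j of A_{ij} * B_{ij}.
Row 1: 1*-1=-1, 5*9=45 => row sum = 44
Row 2: 8*-2=-16, 4*5=20 => row sum = 4
Total = 44 + 4 = 48

48


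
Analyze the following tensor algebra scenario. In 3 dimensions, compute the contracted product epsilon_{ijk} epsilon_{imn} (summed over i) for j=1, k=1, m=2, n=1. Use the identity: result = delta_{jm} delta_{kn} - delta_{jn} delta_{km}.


Using the identity: epsilon_{ijk} epsilon_{imn} = delta_{jm} delta_{kn} - delta_{jn} delta_{km}.
delta_{12} = 0
delta_{11} = 1
delta_{11} = 1
delta_{12} = 0
Result = 0 * 1 - 1 * 0 = 0 - 0 = 0

0


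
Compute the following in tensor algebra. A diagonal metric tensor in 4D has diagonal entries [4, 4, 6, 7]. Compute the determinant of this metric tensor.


For a diagonal metric, the determinant is the product of diagonal entries.
Diagonal entries: 4, 4, 6, 7
det(g) = 4 * 4 * 6 * 7 = 672

672


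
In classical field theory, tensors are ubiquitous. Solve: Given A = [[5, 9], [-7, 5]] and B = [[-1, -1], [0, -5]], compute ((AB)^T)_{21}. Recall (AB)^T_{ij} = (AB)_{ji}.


(AB)^T_{ij} = (AB)_{ji} = sum_k A_{jk} B_{ki}.
For i=2, j=1 we need (AB)_{12}:
A_{11} * B_{12} = 5 * -1 = -5
A_{12} * B_{22} = 9 * -5 = -45
Sum = -5 + -45 = -50

-50


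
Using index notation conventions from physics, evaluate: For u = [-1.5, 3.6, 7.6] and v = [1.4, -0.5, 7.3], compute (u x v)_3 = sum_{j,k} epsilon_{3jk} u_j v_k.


(u x v)_3 = sum_{j,k} epsilon_{3jk} u_j v_k. Only permutations of (1,2,3) contribute; the two non-zero terms are:
eps_{312} u_1 v_2 = 1 * -1.5 * -0.5 = 0.75
eps_{321} u_2 v_1 = -1 * 3.6 * 1.4 = -5.04
(u x v)_3 = -4.29

-4.29


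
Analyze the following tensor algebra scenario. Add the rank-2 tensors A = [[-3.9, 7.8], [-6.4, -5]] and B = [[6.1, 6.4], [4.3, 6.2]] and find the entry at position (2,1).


Tensor addition is component-wise: (A + B)_{ij} = A_{ij} + B_{ij}.
A_{21} = -6.4
B_{21} = 4.3
(A + B)_{21} = -6.4 + 4.3 = -2.1

-2.1


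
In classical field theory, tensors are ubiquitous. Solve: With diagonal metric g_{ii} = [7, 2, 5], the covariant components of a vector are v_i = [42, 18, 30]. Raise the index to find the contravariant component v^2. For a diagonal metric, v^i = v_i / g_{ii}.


To raise an index with a diagonal metric: v^i = v_i / g_{ii}.
For index 2: v_2 = 18, g_{22} = 2
v^2 = 18 / 2 = 9

9


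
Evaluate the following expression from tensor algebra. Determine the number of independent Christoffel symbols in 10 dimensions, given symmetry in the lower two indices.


Christoffel symbols Gamma^k_{ij} are symmetric in i,j, so there are d * d(d+1)/2 independent symbols.
d = 10
d(d+1)/2 = 10 * 11 / 2 = 55
Total = 10 * 55 = 550

550


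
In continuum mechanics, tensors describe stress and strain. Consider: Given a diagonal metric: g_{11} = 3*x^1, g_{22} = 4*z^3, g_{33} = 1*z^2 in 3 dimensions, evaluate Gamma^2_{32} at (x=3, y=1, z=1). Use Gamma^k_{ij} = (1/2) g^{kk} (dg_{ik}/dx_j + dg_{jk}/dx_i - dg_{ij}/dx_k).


For a diagonal metric, Gamma^k_{ij} = (1/2) g^{kk} (dg_{ik}/dx_j + dg_{jk}/dx_i - dg_{ij}/dx_k).
The metric is diagonal, so g_{ab} = 0 for a != b.
At the given point: g_{11} = 9, g_{22} = 4, g_{33} = 1
g^{22} = 1/4
dg_{32}/dx_2 = 0 (off-diagonal)
dg_{22}/dx_3 = dg_{22}/dx_3 = 12
dg_{32}/dx_2 = 0 (off-diagonal)
Numerator = 0 + 12 - 0 = 12
Gamma^2_{32} = 12 / (2 * 4) = 3/2

3/2


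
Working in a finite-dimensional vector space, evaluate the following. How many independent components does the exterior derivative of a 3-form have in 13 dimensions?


The exterior derivative of a p-form is a (p+1)-form.
Its number of independent components is C(n, p+1).
n = 13, p+1 = 4
C(13, 4) = 715

715


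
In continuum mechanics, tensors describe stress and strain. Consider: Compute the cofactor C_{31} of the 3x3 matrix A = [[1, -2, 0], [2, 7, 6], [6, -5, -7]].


To find cofactor C_{31}, delete row 3 and column 1.
The resulting 2x2 submatrix is: [[-2, 0], [7, 6]]
Minor M_{31} = -2*6 - 0*7
  = -12 - 0 = -12
Sign = (-1)^(3+1) = (-1)^4 = 1
Cofactor C_{31} = 1 * -12 = -12

-12


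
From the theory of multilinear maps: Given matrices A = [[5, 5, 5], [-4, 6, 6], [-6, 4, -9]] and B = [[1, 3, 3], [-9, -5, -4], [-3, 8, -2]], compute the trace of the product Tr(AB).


Tr(AB) = sum_i (AB)_{ii} where (AB)_{ii} = sum_k A_{ik} B_{ki}.
(AB)_{11} = 5*1 + 5*-9 + 5*-3 = -55
(AB)_{22} = -4*3 + 6*-5 + 6*8 = 6
(AB)_{33} = -6*3 + 4*-4 + -9*-2 = -16
Tr(AB) = -55 + 6 + -16 = -65

-65


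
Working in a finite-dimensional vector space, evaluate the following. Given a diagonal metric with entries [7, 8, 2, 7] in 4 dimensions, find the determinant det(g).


For a diagonal metric, the determinant is the product of diagonal entries.
Diagonal entries: 7, 8, 2, 7
det(g) = 7 * 8 * 2 * 7 = 784

784


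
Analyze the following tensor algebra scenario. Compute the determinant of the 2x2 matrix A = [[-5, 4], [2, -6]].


For a 2x2 matrix [[a, b], [c, d]], det = a*d - b*c.
a = -5, b = 4, c = 2, d = -6
a*d = -5 * -6 = 30
b*c = 4 * 2 = 8
det = 30 - 8 = 22

22


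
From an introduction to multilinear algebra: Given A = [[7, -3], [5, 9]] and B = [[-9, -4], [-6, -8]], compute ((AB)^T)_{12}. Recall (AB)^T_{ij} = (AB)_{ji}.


(AB)^T_{ij} = (AB)_{ji} = sum_k A_{jk} B_{ki}.
For i=1, j=2 we need (AB)_{21}:
A_{21} * B_{11} = 5 * -9 = -45
A_{22} * B_{21} = 9 * -6 = -54
Sum = -45 + -54 = -99

-99


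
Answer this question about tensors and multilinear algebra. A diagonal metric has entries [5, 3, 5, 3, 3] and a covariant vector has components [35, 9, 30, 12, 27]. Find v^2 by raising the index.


To raise an index with a diagonal metric: v^i = v_i / g_{ii}.
For index 2: v_2 = 9, g_{22} = 3
v^2 = 9 / 3 = 3

3


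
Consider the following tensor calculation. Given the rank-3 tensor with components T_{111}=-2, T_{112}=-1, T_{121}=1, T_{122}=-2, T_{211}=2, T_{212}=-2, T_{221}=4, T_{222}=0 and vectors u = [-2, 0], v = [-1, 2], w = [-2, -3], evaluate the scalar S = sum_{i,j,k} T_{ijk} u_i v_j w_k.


S = sum over i,j,k of T_{ijk} u_i v_j w_k. Expanding all 8 terms:
T_{111}*u_1*v_1*w_1 = -2*-2*-1*-2 = 8  (running total: 8)
T_{112}*u_1*v_1*w_2 = -1*-2*-1*-3 = 6  (running total: 14)
T_{121}*u_1*v_2*w_1 = 1*-2*2*-2 = 8  (running total: 22)
T_{122}*u_1*v_2*w_2 = -2*-2*2*-3 = -24  (running total: -2)
T_{211}*u_2*v_1*w_1 = 2*0*-1*-2 = 0  (running total: -2)
T_{212}*u_2*v_1*w_2 = -2*0*-1*-3 = 0  (running total: -2)
T_{221}*u_2*v_2*w_1 = 4*0*2*-2 = 0  (running total: -2)
T_{222}*u_2*v_2*w_2 = 0*0*2*-3 = 0  (running total: -2)
S = -2

-2


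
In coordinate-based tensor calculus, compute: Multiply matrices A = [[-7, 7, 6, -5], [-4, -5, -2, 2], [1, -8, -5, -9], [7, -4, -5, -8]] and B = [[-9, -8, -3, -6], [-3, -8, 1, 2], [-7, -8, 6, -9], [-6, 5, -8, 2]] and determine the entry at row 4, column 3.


(AB)_{ij} = sum_k A_{ik} B_{kj}.
For i=4, j=3:
A_{41} * B_{13} = 7 * -3 = -21
A_{42} * B_{23} = -4 * 1 = -4
A_{43} * B_{33} = -5 * 6 = -30
A_{44} * B_{43} = -8 * -8 = 64
Sum = -21 + -4 + -30 + 64 = 9

9


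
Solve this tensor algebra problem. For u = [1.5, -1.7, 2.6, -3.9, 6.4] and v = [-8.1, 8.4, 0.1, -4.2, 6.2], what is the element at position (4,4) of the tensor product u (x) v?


The outer product entry T_{ij} = u_i * v_j.
We need i=4, j=4.
u_4 = -3.9, v_4 = -4.2
T_{4,4} = -3.9 * -4.2 = 16.38

16.38


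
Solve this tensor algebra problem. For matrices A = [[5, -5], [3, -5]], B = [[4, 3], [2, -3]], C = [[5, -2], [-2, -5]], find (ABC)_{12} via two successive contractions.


(ABC)_{12} = sum_m (AB)_{1m} C_{m2}. First compute row 1 of AB.
(AB)_{11} = 5*4 + -5*2 = 10
(AB)_{12} = 5*3 + -5*-3 = 30
Now contract with column 2 of C:
(AB)_{11} * C_{12} = 10 * -2 = -20
(AB)_{12} * C_{22} = 30 * -5 = -150
(ABC)_{12} = -20 + -150 = -170

-170


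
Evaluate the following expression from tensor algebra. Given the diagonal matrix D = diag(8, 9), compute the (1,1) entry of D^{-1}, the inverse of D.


For a diagonal matrix, the inverse has entries (D^{-1})_{ii} = 1/d_{ii}.
The diagonal entries are: d_{11} = 8, d_{22} = 9
We need (D^{-1})_{11} = 1/d_{11} = 1/8 = 1/8

1/8


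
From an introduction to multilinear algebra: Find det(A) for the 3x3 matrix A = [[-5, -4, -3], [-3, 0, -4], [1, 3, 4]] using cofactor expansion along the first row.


Expanding along the first row, det(A) = a11*M_11 - a12*M_12 + a13*M_13, where M_1j is the (1,j) minor.
Minor M_11 = 0*4 - -4*3 = 12
Minor M_12 = -3*4 - -4*1 = -8
Minor M_13 = -3*3 - 0*1 = -9
det = -5*(12) - -4*(-8) + -3*(-9)
    = -60 - 32 + 27
    = -65

-65


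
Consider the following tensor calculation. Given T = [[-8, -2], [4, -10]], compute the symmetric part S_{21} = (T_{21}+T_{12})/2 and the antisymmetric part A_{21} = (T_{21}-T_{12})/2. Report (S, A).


T_{21} = 4
T_{12} = -2
S_{21} = (4 + -2)/2 = 2/2 = 1
A_{21} = (4 - -2)/2 = 6/2 = 3
Check: S + A = 1 + 3 = 4 = T_{21}.

(1, 3)


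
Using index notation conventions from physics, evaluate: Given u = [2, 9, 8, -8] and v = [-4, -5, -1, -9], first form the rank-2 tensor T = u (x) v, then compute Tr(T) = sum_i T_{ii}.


The outer product gives T_{ij} = u_i v_j.
The trace (contraction) is Tr(T) = sum_i T_{ii} = sum_i u_i v_i.
Diagonal entries:
T_{11} = u_1 * v_1 = 2 * -4 = -8
T_{22} = u_2 * v_2 = 9 * -5 = -45
T_{33} = u_3 * v_3 = 8 * -1 = -8
T_{44} = u_4 * v_4 = -8 * -9 = 72
Tr(T) = -8 + -45 + -8 + 72 = 11

11


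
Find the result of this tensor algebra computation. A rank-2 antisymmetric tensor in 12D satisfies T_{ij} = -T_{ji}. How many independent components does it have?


An antisymmetric rank-2 tensor satisfies A_{ij} = -A_{ji}, so diagonal entries are zero.
The independent components are the upper-triangular entries: C(n, 2) = n(n-1)/2.
n = 12
C(12, 2) = 12 * 11 / 2 = 132 / 2 = 66

66


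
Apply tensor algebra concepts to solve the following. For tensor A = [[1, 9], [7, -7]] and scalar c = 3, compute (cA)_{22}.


Scalar multiplication: (cA)_{ij} = c * A_{ij}.
c = 3
A_{22} = -7
(cA)_{22} = 3 * -7 = -21

-21


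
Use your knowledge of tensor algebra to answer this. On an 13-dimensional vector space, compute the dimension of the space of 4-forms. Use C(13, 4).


The dimension of the space of p-forms on an n-dimensional space is C(n, p).
n = 13, p = 4
C(13, 4) = 13! / (4! * 9!) = 715

715


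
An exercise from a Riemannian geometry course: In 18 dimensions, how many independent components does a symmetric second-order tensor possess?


A symmetric rank-2 tensor in d dimensions has d(d+1)/2 independent components.
d = 18
d(d+1)/2 = 18 * 19 / 2 = 342 / 2 = 171

171


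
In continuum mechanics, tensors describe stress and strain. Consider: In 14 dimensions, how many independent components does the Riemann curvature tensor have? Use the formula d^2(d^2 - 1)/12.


The Riemann tensor in d dimensions has d^2(d^2 - 1)/12 independent components.
d = 14, so d^2 = 196
d^2 - 1 = 195
d^2(d^2 - 1) = 196 * 195 = 38220
Divide by 12: 38220 / 12 = 3185

3185


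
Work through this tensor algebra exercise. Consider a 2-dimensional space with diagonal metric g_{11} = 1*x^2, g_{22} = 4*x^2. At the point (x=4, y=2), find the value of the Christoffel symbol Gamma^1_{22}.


For a diagonal metric, Gamma^k_{ij} = (1/2) g^{kk} (dg_{ik}/dx_j + dg_{jk}/dx_i - dg_{ij}/dx_k).
The metric is diagonal, so g_{ab} = 0 for a != b.
At the given point: g_{11} = 16, g_{22} = 64
g^{11} = 1/16
dg_{21}/dx_2 = 0 (off-diagonal)
dg_{21}/dx_2 = 0 (off-diagonal)
dg_{22}/dx_1 = dg_{22}/dx_1 = 32
Numerator = 0 + 0 - 32 = -32
Gamma^1_{22} = -32 / (2 * 16) = -1

-1


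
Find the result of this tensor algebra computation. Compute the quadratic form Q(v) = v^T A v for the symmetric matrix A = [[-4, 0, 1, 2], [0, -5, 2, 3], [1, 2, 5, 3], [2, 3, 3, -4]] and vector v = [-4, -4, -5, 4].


First compute Av:
(Av)_1 = -4*-4 + 0*-4 + 1*-5 + 2*4 = 19
(Av)_2 = 0*-4 + -5*-4 + 2*-5 + 3*4 = 22
(Av)_3 = 1*-4 + 2*-4 + 5*-5 + 3*4 = -25
(Av)_4 = 2*-4 + 3*-4 + 3*-5 + -4*4 = -51
Av = [19, 22, -25, -51]
Then v^T (Av) = -4*19 + -4*22 + -5*-25 + 4*-51
= -76 + -88 + 125 + -204 = -243

-243


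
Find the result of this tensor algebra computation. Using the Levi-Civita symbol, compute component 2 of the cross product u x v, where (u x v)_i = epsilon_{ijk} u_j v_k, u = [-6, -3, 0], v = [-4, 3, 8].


(u x v)_2 = sum_{j,k} epsilon_{2jk} u_j v_k. Only permutations of (1,2,3) contribute; the two non-zero terms are:
eps_{213} u_1 v_3 = -1 * -6 * 8 = 48
eps_{231} u_3 v_1 = 1 * 0 * -4 = 0
(u x v)_2 = 48

48


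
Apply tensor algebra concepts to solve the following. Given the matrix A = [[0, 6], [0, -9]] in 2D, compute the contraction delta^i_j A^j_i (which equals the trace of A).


The contraction (trace) of a rank-2 tensor is the sum of its diagonal elements.
Diagonal entries: A[1,1] = 0, A[2,2] = -9
Tr(A) = 0 + -9 = -9

-9


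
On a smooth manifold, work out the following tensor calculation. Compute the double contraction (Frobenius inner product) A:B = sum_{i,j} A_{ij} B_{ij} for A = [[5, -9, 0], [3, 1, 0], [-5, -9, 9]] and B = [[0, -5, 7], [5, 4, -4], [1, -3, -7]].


A:B = sum over all i,j of A_{ij} * B_{ij}.
Row 1: 5*0=0, -9*-5=45, 0*7=0 => row sum = 45
Row 2: 3*5=15, 1*4=4, 0*-4=0 => row sum = 19
Row 3: -5*1=-5, -9*-3=27, 9*-7=-63 => row sum = -41
Total = 45 + 19 + -41 = 23

23


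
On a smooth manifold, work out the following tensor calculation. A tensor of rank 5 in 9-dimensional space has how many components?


The number of components of a rank-r tensor in d dimensions is d^r.
Here d = 9 and r = 5.
9^5 = 59049

59049


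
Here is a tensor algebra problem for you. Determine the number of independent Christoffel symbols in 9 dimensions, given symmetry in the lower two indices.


Christoffel symbols Gamma^k_{ij} are symmetric in i,j, so there are d * d(d+1)/2 independent symbols.
d = 9
d(d+1)/2 = 9 * 10 / 2 = 45
Total = 9 * 45 = 405

405


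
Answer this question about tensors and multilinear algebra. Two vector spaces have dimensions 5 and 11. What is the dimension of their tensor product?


The dimension of a tensor product is the product of dimensions.
dim(V) = 5, dim(W) = 11
dim(V (x) W) = 5 * 11 = 55

55


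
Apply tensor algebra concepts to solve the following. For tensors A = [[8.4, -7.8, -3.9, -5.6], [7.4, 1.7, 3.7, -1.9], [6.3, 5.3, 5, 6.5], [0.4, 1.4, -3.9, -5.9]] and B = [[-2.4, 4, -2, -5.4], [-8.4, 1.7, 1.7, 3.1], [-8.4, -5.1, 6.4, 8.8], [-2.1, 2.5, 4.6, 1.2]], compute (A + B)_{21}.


Tensor addition is component-wise: (A + B)_{ij} = A_{ij} + B_{ij}.
A_{21} = 7.4
B_{21} = -8.4
(A + B)_{21} = 7.4 + -8.4 = -1

-1


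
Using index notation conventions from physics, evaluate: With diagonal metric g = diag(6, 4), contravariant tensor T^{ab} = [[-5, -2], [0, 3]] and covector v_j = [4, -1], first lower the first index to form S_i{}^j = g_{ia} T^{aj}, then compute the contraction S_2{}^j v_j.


Step 1: lower the first index. For a diagonal metric, g_{ia} T^{aj} = g_{ii} T^{ij} (no sum on i).
g_{22} = 4
S_2{}^1 = 4 * T^{21} = 4 * 0 = 0
S_2{}^2 = 4 * T^{22} = 4 * 3 = 12
Step 2: contract S_2{}^j with v_j.
S_2{}^1 * v_1 = 0 * 4 = 0
S_2{}^2 * v_2 = 12 * -1 = -12
Result = 0 + -12 = -12

-12


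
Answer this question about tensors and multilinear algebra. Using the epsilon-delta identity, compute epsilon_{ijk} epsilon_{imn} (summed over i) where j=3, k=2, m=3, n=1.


Using the identity: epsilon_{ijk} epsilon_{imn} = delta_{jm} delta_{kn} - delta_{jn} delta_{km}.
delta_{33} = 1
delta_{21} = 0
delta_{31} = 0
delta_{23} = 0
Result = 1 * 0 - 0 * 0 = 0 - 0 = 0

0


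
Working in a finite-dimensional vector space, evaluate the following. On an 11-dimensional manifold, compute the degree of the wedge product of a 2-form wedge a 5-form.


The degree of a wedge product is the sum of the degrees of the individual forms.
Degrees: 2, 5
Total degree = 2 + 5 = 7

7


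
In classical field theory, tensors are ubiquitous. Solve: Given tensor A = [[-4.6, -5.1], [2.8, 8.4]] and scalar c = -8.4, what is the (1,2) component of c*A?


Scalar multiplication: (cA)_{ij} = c * A_{ij}.
c = -8.4
A_{12} = -5.1
(cA)_{12} = -8.4 * -5.1 = 42.84

42.84


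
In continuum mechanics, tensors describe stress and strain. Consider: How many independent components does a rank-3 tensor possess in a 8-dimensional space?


The number of components of a rank-r tensor in d dimensions is d^r.
Here d = 8 and r = 3.
8^3 = 512

512


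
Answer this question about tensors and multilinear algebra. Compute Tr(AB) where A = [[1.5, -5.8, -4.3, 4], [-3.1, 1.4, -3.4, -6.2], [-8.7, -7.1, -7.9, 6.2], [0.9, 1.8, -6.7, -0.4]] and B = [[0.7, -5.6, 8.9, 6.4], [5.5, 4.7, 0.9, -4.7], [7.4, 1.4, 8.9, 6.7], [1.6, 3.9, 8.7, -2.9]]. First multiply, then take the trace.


Tr(AB) = sum_i (AB)_{ii} where (AB)_{ii} = sum_k A_{ik} B_{ki}.
(AB)_{11} = 1.5*0.7 + -5.8*5.5 + -4.3*7.4 + 4*1.6 = -56.27
(AB)_{22} = -3.1*-5.6 + 1.4*4.7 + -3.4*1.4 + -6.2*3.9 = -5
(AB)_{33} = -8.7*8.9 + -7.1*0.9 + -7.9*8.9 + 6.2*8.7 = -100.19
(AB)_{44} = 0.9*6.4 + 1.8*-4.7 + -6.7*6.7 + -0.4*-2.9 = -46.43
Tr(AB) = -56.27 + -5 + -100.19 + -46.43 = -207.89

-207.89


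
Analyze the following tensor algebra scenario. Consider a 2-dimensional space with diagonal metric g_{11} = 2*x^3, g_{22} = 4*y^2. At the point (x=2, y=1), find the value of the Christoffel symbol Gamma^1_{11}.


For a diagonal metric, Gamma^k_{ij} = (1/2) g^{kk} (dg_{ik}/dx_j + dg_{jk}/dx_i - dg_{ij}/dx_k).
The metric is diagonal, so g_{ab} = 0 for a != b.
At the given point: g_{11} = 16, g_{22} = 4
g^{11} = 1/16
dg_{11}/dx_1 = dg_{11}/dx_1 = 24
dg_{11}/dx_1 = dg_{11}/dx_1 = 24
dg_{11}/dx_1 = dg_{11}/dx_1 = 24
Numerator = 24 + 24 - 24 = 24
Gamma^1_{11} = 24 / (2 * 16) = 3/4

3/4


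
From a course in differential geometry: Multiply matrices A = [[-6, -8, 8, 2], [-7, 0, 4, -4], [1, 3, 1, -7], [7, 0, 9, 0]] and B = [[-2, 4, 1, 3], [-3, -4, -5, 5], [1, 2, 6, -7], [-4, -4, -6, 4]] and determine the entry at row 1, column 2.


(AB)_{ij} = sum_k A_{ik} B_{kj}.
For i=1, j=2:
A_{11} * B_{12} = -6 * 4 = -24
A_{12} * B_{22} = -8 * -4 = 32
A_{13} * B_{32} = 8 * 2 = 16
A_{14} * B_{42} = 2 * -4 = -8
Sum = -24 + 32 + 16 + -8 = 16

16


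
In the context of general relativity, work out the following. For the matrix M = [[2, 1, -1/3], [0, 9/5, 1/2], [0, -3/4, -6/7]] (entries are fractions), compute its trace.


The trace is the sum of diagonal entries.
Diagonal: M[1,1] = 2, M[2,2] = 9/5, M[3,3] = -6/7
Tr(M) = 2 + 9/5 + -6/7
Computing step by step:
After adding M[1,1]: 2
After adding M[2,2]: 19/5
After adding M[3,3]: 103/35
Tr(M) = 103/35

103/35


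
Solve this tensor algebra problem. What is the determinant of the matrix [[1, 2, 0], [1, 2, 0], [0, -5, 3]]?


Expanding along the first row, det(A) = a11*M_11 - a12*M_12 + a13*M_13, where M_1j is the (1,j) minor.
Minor M_11 = 2*3 - 0*-5 = 6
Minor M_12 = 1*3 - 0*0 = 3
Minor M_13 = 1*-5 - 2*0 = -5
det = 1*(6) - 2*(3) + 0*(-5)
    = 6 - 6 + 0
    = 0

0


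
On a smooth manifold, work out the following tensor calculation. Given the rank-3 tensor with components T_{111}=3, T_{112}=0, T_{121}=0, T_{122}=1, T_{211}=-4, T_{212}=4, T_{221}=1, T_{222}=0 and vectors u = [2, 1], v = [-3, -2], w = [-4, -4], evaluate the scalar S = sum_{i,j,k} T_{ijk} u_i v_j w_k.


S = sum over i,j,k of T_{ijk} u_i v_j w_k. Expanding all 8 terms:
T_{111}*u_1*v_1*w_1 = 3*2*-3*-4 = 72  (running total: 72)
T_{112}*u_1*v_1*w_2 = 0*2*-3*-4 = 0  (running total: 72)
T_{121}*u_1*v_2*w_1 = 0*2*-2*-4 = 0  (running total: 72)
T_{122}*u_1*v_2*w_2 = 1*2*-2*-4 = 16  (running total: 88)
T_{211}*u_2*v_1*w_1 = -4*1*-3*-4 = -48  (running total: 40)
T_{212}*u_2*v_1*w_2 = 4*1*-3*-4 = 48  (running total: 88)
T_{221}*u_2*v_2*w_1 = 1*1*-2*-4 = 8  (running total: 96)
T_{222}*u_2*v_2*w_2 = 0*1*-2*-4 = 0  (running total: 96)
S = 96

96


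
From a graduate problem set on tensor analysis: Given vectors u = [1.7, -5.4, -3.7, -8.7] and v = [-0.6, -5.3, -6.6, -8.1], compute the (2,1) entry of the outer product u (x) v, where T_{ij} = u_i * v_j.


The outer product entry T_{ij} = u_i * v_j.
We need i=2, j=1.
u_2 = -5.4, v_1 = -0.6
T_{2,1} = -5.4 * -0.6 = 3.24

3.24


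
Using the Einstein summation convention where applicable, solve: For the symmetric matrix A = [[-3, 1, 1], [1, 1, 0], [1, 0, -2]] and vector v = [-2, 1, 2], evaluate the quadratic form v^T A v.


First compute Av:
(Av)_1 = -3*-2 + 1*1 + 1*2 = 9
(Av)_2 = 1*-2 + 1*1 + 0*2 = -1
(Av)_3 = 1*-2 + 0*1 + -2*2 = -6
Av = [9, -1, -6]
Then v^T (Av) = -2*9 + 1*-1 + 2*-6
= -18 + -1 + -12 = -31

-31


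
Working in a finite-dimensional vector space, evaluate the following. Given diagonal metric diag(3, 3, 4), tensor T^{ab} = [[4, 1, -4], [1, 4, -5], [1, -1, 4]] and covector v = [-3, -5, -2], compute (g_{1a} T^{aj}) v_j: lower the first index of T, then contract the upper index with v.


Step 1: lower the first index. For a diagonal metric, g_{ia} T^{aj} = g_{ii} T^{ij} (no sum on i).
g_{11} = 3
S_1{}^1 = 3 * T^{11} = 3 * 4 = 12
S_1{}^2 = 3 * T^{12} = 3 * 1 = 3
S_1{}^3 = 3 * T^{13} = 3 * -4 = -12
Step 2: contract S_1{}^j with v_j.
S_1{}^1 * v_1 = 12 * -3 = -36
S_1{}^2 * v_2 = 3 * -5 = -15
S_1{}^3 * v_3 = -12 * -2 = 24
Result = -36 + -15 + 24 = -27

-27


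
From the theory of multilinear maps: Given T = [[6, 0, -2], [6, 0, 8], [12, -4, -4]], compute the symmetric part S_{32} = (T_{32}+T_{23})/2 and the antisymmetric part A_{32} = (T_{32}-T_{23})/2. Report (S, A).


T_{32} = -4
T_{23} = 8
S_{32} = (-4 + 8)/2 = 4/2 = 2
A_{32} = (-4 - 8)/2 = -12/2 = -6
Check: S + A = 2 + -6 = -4 = T_{32}.

(2, -6)


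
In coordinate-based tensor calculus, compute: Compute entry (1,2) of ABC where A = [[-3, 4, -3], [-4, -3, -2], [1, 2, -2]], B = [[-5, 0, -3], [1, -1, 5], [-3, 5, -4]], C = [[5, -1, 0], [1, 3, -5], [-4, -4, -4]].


(ABC)_{12} = sum_m (AB)_{1m} C_{m2}. First compute row 1 of AB.
(AB)_{11} = -3*-5 + 4*1 + -3*-3 = 28
(AB)_{12} = -3*0 + 4*-1 + -3*5 = -19
(AB)_{13} = -3*-3 + 4*5 + -3*-4 = 41
Now contract with column 2 of C:
(AB)_{11} * C_{12} = 28 * -1 = -28
(AB)_{12} * C_{22} = -19 * 3 = -57
(AB)_{13} * C_{32} = 41 * -4 = -164
(ABC)_{12} = -28 + -57 + -164 = -249

-249


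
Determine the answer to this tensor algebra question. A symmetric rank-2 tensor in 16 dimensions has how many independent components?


A symmetric rank-2 tensor in d dimensions has d(d+1)/2 independent components.
d = 16
d(d+1)/2 = 16 * 17 / 2 = 272 / 2 = 136

136


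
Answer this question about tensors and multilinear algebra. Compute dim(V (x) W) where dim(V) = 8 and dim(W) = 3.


The dimension of a tensor product is the product of dimensions.
dim(V) = 8, dim(W) = 3
dim(V (x) W) = 8 * 3 = 24

24


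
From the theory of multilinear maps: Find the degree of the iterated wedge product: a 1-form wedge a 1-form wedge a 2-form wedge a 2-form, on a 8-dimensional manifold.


The degree of a wedge product is the sum of the degrees of the individual forms.
Degrees: 1, 1, 2, 2
Total degree = 1 + 1 + 2 + 2 = 6

6


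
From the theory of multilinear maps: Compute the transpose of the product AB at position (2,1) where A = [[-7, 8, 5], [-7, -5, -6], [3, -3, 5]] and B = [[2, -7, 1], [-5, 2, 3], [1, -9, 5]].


(AB)^T_{ij} = (AB)_{ji} = sum_k A_{jk} B_{ki}.
For i=2, j=1 we need (AB)_{12}:
A_{11} * B_{12} = -7 * -7 = 49
A_{12} * B_{22} = 8 * 2 = 16
A_{13} * B_{32} = 5 * -9 = -45
Sum = 49 + 16 + -45 = 20

20


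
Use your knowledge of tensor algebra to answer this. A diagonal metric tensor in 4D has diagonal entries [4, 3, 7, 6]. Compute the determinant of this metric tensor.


For a diagonal metric, the determinant is the product of diagonal entries.
Diagonal entries: 4, 3, 7, 6
det(g) = 4 * 3 * 7 * 6 = 504

504


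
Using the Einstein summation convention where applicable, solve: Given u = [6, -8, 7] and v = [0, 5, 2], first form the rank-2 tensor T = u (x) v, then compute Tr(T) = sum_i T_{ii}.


The outer product gives T_{ij} = u_i v_j.
The trace (contraction) is Tr(T) = sum_i T_{ii} = sum_i u_i v_i.
Diagonal entries:
T_{11} = u_1 * v_1 = 6 * 0 = 0
T_{22} = u_2 * v_2 = -8 * 5 = -40
T_{33} = u_3 * v_3 = 7 * 2 = 14
Tr(T) = 0 + -40 + 14 = -26

-26


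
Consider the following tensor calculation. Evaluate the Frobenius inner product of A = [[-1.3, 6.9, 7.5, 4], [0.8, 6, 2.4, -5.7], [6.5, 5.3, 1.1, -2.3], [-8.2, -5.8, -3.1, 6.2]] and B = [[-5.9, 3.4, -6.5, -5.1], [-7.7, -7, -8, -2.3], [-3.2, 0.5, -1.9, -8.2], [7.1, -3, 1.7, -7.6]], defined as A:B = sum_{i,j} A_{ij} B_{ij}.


A:B = sum over all i,j of A_{ij} * B_{ij}.
Row 1: -1.3*-5.9=7.67, 6.9*3.4=23.46, 7.5*-6.5=-48.75, 4*-5.1=-20.4 => row sum = -38.02
Row 2: 0.8*-7.7=-6.16, 6*-7=-42, 2.4*-8=-19.2, -5.7*-2.3=13.11 => row sum = -54.25
Row 3: 6.5*-3.2=-20.8, 5.3*0.5=2.65, 1.1*-1.9=-2.09, -2.3*-8.2=18.86 => row sum = -1.38
Row 4: -8.2*7.1=-58.22, -5.8*-3=17.4, -3.1*1.7=-5.27, 6.2*-7.6=-47.12 => row sum = -93.21
Total = -38.02 + -54.25 + -1.38 + -93.21 = -186.86

-186.86


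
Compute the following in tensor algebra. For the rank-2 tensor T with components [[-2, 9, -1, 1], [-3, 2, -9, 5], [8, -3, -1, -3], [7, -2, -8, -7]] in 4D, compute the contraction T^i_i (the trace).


The contraction (trace) of a rank-2 tensor is the sum of its diagonal elements.
Diagonal entries: A[1,1] = -2, A[2,2] = 2, A[3,3] = -1, A[4,4] = -7
Tr(A) = -2 + 2 + -1 + -7 = -8

-8


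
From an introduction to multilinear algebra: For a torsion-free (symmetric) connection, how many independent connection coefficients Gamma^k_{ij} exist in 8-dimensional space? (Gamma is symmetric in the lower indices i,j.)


Christoffel symbols Gamma^k_{ij} are symmetric in i,j, so there are d * d(d+1)/2 independent symbols.
d = 8
d(d+1)/2 = 8 * 9 / 2 = 36
Total = 8 * 36 = 288

288


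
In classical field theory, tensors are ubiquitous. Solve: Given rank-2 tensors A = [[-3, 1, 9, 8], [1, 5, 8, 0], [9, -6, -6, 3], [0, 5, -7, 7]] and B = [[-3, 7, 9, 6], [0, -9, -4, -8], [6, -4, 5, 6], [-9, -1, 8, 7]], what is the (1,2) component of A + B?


Tensor addition is component-wise: (A + B)_{ij} = A_{ij} + B_{ij}.
A_{12} = 1
B_{12} = 7
(A + B)_{12} = 1 + 7 = 8

8


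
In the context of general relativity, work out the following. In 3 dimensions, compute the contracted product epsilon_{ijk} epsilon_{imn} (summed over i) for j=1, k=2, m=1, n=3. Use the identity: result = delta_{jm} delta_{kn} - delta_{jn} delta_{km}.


Using the identity: epsilon_{ijk} epsilon_{imn} = delta_{jm} delta_{kn} - delta_{jn} delta_{km}.
delta_{11} = 1
delta_{23} = 0
delta_{13} = 0
delta_{21} = 0
Result = 1 * 0 - 0 * 0 = 0 - 0 = 0

0


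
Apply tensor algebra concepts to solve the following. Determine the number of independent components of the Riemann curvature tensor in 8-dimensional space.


The Riemann tensor in d dimensions has d^2(d^2 - 1)/12 independent components.
d = 8, so d^2 = 64
d^2 - 1 = 63
d^2(d^2 - 1) = 64 * 63 = 4032
Divide by 12: 4032 / 12 = 336

336


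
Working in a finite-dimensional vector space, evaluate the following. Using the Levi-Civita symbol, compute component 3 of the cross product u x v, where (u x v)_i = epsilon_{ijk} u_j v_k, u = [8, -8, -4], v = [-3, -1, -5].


(u x v)_3 = sum_{j,k} epsilon_{3jk} u_j v_k. Only permutations of (1,2,3) contribute; the two non-zero terms are:
eps_{312} u_1 v_2 = 1 * 8 * -1 = -8
eps_{321} u_2 v_1 = -1 * -8 * -3 = -24
(u x v)_3 = -32

-32


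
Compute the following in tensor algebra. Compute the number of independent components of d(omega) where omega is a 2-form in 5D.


The exterior derivative of a p-form is a (p+1)-form.
Its number of independent components is C(n, p+1).
n = 5, p+1 = 3
C(5, 3) = 10

10


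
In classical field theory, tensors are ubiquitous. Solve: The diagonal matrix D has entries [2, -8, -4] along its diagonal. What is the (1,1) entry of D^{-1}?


For a diagonal matrix, the inverse has entries (D^{-1})_{ii} = 1/d_{ii}.
The diagonal entries are: d_{11} = 2, d_{22} = -8, d_{33} = -4
We need (D^{-1})_{11} = 1/d_{11} = 1/2 = 1/2

1/2


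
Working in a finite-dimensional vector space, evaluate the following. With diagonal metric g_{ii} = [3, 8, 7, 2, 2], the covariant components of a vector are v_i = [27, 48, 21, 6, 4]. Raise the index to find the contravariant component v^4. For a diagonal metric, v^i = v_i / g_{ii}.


To raise an index with a diagonal metric: v^i = v_i / g_{ii}.
For index 4: v_4 = 6, g_{44} = 2
v^4 = 6 / 2 = 3

3


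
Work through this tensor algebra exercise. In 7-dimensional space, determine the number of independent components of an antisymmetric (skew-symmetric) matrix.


An antisymmetric rank-2 tensor satisfies A_{ij} = -A_{ji}, so diagonal entries are zero.
The independent components are the upper-triangular entries: C(n, 2) = n(n-1)/2.
n = 7
C(7, 2) = 7 * 6 / 2 = 42 / 2 = 21

21


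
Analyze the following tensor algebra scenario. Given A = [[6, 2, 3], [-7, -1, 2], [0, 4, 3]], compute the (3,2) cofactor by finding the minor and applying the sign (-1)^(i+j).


To find cofactor C_{32}, delete row 3 and column 2.
The resulting 2x2 submatrix is: [[6, 3], [-7, 2]]
Minor M_{32} = 6*2 - 3*-7
  = 12 - -21 = 33
Sign = (-1)^(3+2) = (-1)^5 = -1
Cofactor C_{32} = -1 * 33 = -33

-33


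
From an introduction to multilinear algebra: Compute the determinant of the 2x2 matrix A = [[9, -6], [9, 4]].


For a 2x2 matrix [[a, b], [c, d]], det = a*d - b*c.
a = 9, b = -6, c = 9, d = 4
a*d = 9 * 4 = 36
b*c = -6 * 9 = -54
det = 36 - -54 = 90

90


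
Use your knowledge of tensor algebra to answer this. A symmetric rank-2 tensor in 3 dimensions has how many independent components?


A symmetric rank-2 tensor in d dimensions has d(d+1)/2 independent components.
d = 3
d(d+1)/2 = 3 * 4 / 2 = 12 / 2 = 6

6


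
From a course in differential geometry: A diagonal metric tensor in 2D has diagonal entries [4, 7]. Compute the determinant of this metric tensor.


For a diagonal metric, the determinant is the product of diagonal entries.
Diagonal entries: 4, 7
det(g) = 4 * 7 = 28

28


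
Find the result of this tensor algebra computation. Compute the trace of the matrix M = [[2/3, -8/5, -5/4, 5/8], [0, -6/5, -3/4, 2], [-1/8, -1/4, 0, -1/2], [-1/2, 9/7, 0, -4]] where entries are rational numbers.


The trace is the sum of diagonal entries.
Diagonal: M[1,1] = 2/3, M[2,2] = -6/5, M[3,3] = 0, M[4,4] = -4
Tr(M) = 2/3 + -6/5 + 0 + -4
Computing step by step:
After adding M[1,1]: 2/3
After adding M[2,2]: -8/15
After adding M[3,3]: -8/15
After adding M[4,4]: -68/15
Tr(M) = -68/15

-68/15


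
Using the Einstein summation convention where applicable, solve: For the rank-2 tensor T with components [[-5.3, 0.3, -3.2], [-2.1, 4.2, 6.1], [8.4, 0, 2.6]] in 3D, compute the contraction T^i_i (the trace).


The contraction (trace) of a rank-2 tensor is the sum of its diagonal elements.
Diagonal entries: A[1,1] = -5.3, A[2,2] = 4.2, A[3,3] = 2.6
Tr(A) = -5.3 + 4.2 + 2.6 = 1.5

1.5


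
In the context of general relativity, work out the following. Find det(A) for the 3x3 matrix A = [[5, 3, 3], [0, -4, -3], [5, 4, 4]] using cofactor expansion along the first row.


Expanding along the first row, det(A) = a11*M_11 - a12*M_12 + a13*M_13, where M_1j is the (1,j) minor.
Minor M_11 = -4*4 - -3*4 = -4
Minor M_12 = 0*4 - -3*5 = 15
Minor M_13 = 0*4 - -4*5 = 20
det = 5*(-4) - 3*(15) + 3*(20)
    = -20 - 45 + 60
    = -5

-5


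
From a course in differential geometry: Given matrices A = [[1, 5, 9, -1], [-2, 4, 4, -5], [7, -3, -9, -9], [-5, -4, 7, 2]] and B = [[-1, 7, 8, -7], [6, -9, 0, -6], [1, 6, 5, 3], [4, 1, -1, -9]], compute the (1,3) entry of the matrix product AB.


(AB)_{ij} = sum_k A_{ik} B_{kj}.
For i=1, j=3:
A_{11} * B_{13} = 1 * 8 = 8
A_{12} * B_{23} = 5 * 0 = 0
A_{13} * B_{33} = 9 * 5 = 45
A_{14} * B_{43} = -1 * -1 = 1
Sum = 8 + 0 + 45 + 1 = 54

54


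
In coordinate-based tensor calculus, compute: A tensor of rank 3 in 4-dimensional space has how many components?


The number of components of a rank-r tensor in d dimensions is d^r.
Here d = 4 and r = 3.
4^3 = 64

64


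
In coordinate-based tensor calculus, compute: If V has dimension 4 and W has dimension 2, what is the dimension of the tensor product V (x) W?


The dimension of a tensor product is the product of dimensions.
dim(V) = 4, dim(W) = 2
dim(V (x) W) = 4 * 2 = 8

8


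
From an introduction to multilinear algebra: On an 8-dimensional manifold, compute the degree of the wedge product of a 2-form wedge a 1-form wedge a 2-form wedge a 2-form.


The degree of a wedge product is the sum of the degrees of the individual forms.
Degrees: 2, 1, 2, 2
Total degree = 2 + 1 + 2 + 2 = 7

7


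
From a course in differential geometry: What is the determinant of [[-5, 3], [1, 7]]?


For a 2x2 matrix [[a, b], [c, d]], det = a*d - b*c.
a = -5, b = 3, c = 1, d = 7
a*d = -5 * 7 = -35
b*c = 3 * 1 = 3
det = -35 - 3 = -38

-38


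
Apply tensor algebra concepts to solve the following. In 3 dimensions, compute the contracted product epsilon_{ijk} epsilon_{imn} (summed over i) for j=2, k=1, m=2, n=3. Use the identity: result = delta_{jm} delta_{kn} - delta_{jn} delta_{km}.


Using the identity: epsilon_{ijk} epsilon_{imn} = delta_{jm} delta_{kn} - delta_{jn} delta_{km}.
delta_{22} = 1
delta_{13} = 0
delta_{23} = 0
delta_{12} = 0
Result = 1 * 0 - 0 * 0 = 0 - 0 = 0

0


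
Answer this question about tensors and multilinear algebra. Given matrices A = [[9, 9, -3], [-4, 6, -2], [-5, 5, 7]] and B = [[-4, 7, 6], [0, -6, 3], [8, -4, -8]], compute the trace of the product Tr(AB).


Tr(AB) = sum_i (AB)_{ii} where (AB)_{ii} = sum_k A_{ik} B_{ki}.
(AB)_{11} = 9*-4 + 9*0 + -3*8 = -60
(AB)_{22} = -4*7 + 6*-6 + -2*-4 = -56
(AB)_{33} = -5*6 + 5*3 + 7*-8 = -71
Tr(AB) = -60 + -56 + -71 = -187

-187


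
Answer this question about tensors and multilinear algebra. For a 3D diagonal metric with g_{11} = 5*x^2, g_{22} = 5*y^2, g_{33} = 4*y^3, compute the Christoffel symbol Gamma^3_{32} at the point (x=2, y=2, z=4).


For a diagonal metric, Gamma^k_{ij} = (1/2) g^{kk} (dg_{ik}/dx_j + dg_{jk}/dx_i - dg_{ij}/dx_k).
The metric is diagonal, so g_{ab} = 0 for a != b.
At the given point: g_{11} = 20, g_{22} = 20, g_{33} = 32
g^{33} = 1/32
dg_{33}/dx_2 = dg_{33}/dx_2 = 48
dg_{23}/dx_3 = 0 (off-diagonal)
dg_{32}/dx_3 = 0 (off-diagonal)
Numerator = 48 + 0 - 0 = 48
Gamma^3_{32} = 48 / (2 * 32) = 3/4

3/4


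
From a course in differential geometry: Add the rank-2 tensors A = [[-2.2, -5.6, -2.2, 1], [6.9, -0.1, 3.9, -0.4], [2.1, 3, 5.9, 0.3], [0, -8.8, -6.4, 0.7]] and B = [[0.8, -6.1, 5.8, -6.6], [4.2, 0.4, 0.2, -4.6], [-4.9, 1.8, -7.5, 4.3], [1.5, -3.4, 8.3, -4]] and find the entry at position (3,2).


Tensor addition is component-wise: (A + B)_{ij} = A_{ij} + B_{ij}.
A_{32} = 3
B_{32} = 1.8
(A + B)_{32} = 3 + 1.8 = 4.8

4.8


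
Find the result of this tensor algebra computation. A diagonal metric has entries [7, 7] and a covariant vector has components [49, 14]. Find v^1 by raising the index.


To raise an index with a diagonal metric: v^i = v_i / g_{ii}.
For index 1: v_1 = 49, g_{11} = 7
v^1 = 49 / 7 = 7

7


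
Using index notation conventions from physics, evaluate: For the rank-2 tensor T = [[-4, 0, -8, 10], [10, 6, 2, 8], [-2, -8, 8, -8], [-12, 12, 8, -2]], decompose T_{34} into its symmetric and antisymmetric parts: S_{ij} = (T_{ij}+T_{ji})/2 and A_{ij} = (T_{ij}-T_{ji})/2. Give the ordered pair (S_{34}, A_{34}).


T_{34} = -8
T_{43} = 8
S_{34} = (-8 + 8)/2 = 0/2 = 0
A_{34} = (-8 - 8)/2 = -16/2 = -8
Check: S + A = 0 + -8 = -8 = T_{34}.

(0, -8)


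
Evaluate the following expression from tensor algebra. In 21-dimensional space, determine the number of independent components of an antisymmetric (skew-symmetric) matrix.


An antisymmetric rank-2 tensor satisfies A_{ij} = -A_{ji}, so diagonal entries are zero.
The independent components are the upper-triangular entries: C(n, 2) = n(n-1)/2.
n = 21
C(21, 2) = 21 * 20 / 2 = 420 / 2 = 210

210


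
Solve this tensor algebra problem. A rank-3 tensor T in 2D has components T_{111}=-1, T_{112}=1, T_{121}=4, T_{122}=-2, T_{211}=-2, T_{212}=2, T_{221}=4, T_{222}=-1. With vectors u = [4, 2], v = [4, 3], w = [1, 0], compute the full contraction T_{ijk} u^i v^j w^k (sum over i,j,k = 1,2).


S = sum over i,j,k of T_{ijk} u_i v_j w_k. Expanding all 8 terms:
T_{111}*u_1*v_1*w_1 = -1*4*4*1 = -16  (running total: -16)
T_{112}*u_1*v_1*w_2 = 1*4*4*0 = 0  (running total: -16)
T_{121}*u_1*v_2*w_1 = 4*4*3*1 = 48  (running total: 32)
T_{122}*u_1*v_2*w_2 = -2*4*3*0 = 0  (running total: 32)
T_{211}*u_2*v_1*w_1 = -2*2*4*1 = -16  (running total: 16)
T_{212}*u_2*v_1*w_2 = 2*2*4*0 = 0  (running total: 16)
T_{221}*u_2*v_2*w_1 = 4*2*3*1 = 24  (running total: 40)
T_{222}*u_2*v_2*w_2 = -1*2*3*0 = 0  (running total: 40)
S = 40

40


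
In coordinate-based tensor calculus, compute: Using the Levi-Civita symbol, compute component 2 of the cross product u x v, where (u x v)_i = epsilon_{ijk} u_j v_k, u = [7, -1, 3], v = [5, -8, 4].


(u x v)_2 = sum_{j,k} epsilon_{2jk} u_j v_k. Only permutations of (1,2,3) contribute; the two non-zero terms are:
eps_{213} u_1 v_3 = -1 * 7 * 4 = -28
eps_{231} u_3 v_1 = 1 * 3 * 5 = 15
(u x v)_2 = -13

-13


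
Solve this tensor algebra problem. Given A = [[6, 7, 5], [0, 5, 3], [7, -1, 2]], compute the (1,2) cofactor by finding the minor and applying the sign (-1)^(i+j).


To find cofactor C_{12}, delete row 1 and column 2.
The resulting 2x2 submatrix is: [[0, 3], [7, 2]]
Minor M_{12} = 0*2 - 3*7
  = 0 - 21 = -21
Sign = (-1)^(1+2) = (-1)^3 = -1
Cofactor C_{12} = -1 * -21 = 21

21


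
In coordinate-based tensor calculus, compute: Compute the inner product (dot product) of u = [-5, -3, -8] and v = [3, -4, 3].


The inner product u . v = sum of u_i * v_i.
Term-by-term: -5 * 3, -3 * -4, -8 * 3
Products: -15, 12, -24
Sum = -15 + 12 + -24 = -27

-27


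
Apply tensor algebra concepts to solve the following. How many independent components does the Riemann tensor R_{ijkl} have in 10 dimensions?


The Riemann tensor in d dimensions has d^2(d^2 - 1)/12 independent components.
d = 10, so d^2 = 100
d^2 - 1 = 99
d^2(d^2 - 1) = 100 * 99 = 9900
Divide by 12: 9900 / 12 = 825

825


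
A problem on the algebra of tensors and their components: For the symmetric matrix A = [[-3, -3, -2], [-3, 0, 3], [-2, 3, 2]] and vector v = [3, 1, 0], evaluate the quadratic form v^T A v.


First compute Av:
(Av)_1 = -3*3 + -3*1 + -2*0 = -12
(Av)_2 = -3*3 + 0*1 + 3*0 = -9
(Av)_3 = -2*3 + 3*1 + 2*0 = -3
Av = [-12, -9, -3]
Then v^T (Av) = 3*-12 + 1*-9 + 0*-3
= -36 + -9 + 0 = -45

-45


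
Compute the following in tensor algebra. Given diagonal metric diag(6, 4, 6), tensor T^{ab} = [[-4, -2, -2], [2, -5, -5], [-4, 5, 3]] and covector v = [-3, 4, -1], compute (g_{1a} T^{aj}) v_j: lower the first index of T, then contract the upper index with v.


Step 1: lower the first index. For a diagonal metric, g_{ia} T^{aj} = g_{ii} T^{ij} (no sum on i).
g_{11} = 6
S_1{}^1 = 6 * T^{11} = 6 * -4 = -24
S_1{}^2 = 6 * T^{12} = 6 * -2 = -12
S_1{}^3 = 6 * T^{13} = 6 * -2 = -12
Step 2: contract S_1{}^j with v_j.
S_1{}^1 * v_1 = -24 * -3 = 72
S_1{}^2 * v_2 = -12 * 4 = -48
S_1{}^3 * v_3 = -12 * -1 = 12
Result = 72 + -48 + 12 = 36

36


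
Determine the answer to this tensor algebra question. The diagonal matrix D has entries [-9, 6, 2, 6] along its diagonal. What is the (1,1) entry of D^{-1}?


For a diagonal matrix, the inverse has entries (D^{-1})_{ii} = 1/d_{ii}.
The diagonal entries are: d_{11} = -9, d_{22} = 6, d_{33} = 2, d_{44} = 6
We need (D^{-1})_{11} = 1/d_{11} = 1/-9 = -1/9

-1/9
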